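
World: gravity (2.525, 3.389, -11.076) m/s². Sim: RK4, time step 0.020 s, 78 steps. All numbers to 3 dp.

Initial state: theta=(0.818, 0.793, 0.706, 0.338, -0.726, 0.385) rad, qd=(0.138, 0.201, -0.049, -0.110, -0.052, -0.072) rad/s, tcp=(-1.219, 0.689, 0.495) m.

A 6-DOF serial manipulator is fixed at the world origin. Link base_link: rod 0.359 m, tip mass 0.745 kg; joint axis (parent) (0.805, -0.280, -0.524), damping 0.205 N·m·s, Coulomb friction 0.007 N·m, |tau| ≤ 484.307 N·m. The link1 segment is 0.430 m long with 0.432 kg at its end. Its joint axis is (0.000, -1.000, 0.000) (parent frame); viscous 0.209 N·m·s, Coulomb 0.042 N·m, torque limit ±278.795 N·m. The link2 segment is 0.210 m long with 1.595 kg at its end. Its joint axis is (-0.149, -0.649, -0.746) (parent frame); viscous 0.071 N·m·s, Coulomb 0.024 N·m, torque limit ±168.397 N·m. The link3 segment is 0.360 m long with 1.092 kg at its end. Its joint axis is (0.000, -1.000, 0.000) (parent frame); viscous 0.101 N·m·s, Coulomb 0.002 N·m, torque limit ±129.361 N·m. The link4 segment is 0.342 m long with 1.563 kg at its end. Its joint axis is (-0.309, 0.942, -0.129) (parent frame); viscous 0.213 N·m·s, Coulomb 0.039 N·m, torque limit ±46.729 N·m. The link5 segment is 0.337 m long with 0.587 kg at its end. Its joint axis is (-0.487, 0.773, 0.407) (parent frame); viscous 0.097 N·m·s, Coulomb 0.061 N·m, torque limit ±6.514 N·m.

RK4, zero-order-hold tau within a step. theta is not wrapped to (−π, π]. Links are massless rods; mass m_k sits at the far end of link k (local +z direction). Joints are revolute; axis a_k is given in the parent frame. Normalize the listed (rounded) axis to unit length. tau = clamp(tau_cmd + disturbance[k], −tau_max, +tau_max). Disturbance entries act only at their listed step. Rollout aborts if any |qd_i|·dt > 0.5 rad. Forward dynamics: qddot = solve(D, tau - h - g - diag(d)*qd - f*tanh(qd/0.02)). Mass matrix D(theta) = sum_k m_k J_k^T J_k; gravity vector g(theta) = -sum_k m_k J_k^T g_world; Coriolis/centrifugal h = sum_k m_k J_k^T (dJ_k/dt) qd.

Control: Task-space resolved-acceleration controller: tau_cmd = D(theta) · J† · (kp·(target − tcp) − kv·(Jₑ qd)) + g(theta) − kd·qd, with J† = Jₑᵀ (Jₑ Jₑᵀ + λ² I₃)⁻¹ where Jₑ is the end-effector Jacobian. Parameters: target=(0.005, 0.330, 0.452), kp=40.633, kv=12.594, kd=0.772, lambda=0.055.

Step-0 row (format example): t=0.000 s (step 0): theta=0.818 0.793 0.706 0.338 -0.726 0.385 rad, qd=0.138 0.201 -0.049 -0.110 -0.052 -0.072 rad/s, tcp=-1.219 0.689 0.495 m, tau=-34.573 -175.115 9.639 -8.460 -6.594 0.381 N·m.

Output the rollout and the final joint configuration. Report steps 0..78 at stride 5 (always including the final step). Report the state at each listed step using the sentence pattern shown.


t=0.100 s (step 5): theta=0.799 0.590 0.751 0.520 -0.910 0.320 rad, qd=-0.175 -3.147 1.039 2.499 -2.440 -0.935 rad/s, tcp=-1.047 0.633 0.488 m, tau=-7.572 -38.631 1.617 -10.481 5.111 1.829 N·m.
t=0.200 s (step 10): theta=0.795 0.286 0.909 0.720 -1.125 0.249 rad, qd=0.031 -2.754 1.991 1.490 -1.713 -0.470 rad/s, tcp=-0.779 0.528 0.500 m, tau=-5.767 -11.638 -6.777 -15.042 8.307 1.735 N·m.
t=0.300 s (step 15): theta=0.793 0.046 1.124 0.825 -1.254 0.221 rad, qd=-0.102 -2.087 2.218 0.685 -0.912 -0.139 rad/s, tcp=-0.553 0.453 0.504 m, tau=-5.649 -11.223 -12.132 -18.348 7.623 1.365 N·m.
t=0.400 s (step 20): theta=0.772 -0.144 1.339 0.866 -1.323 0.215 rad, qd=-0.301 -1.796 2.046 0.165 -0.522 -0.019 rad/s, tcp=-0.384 0.411 0.497 m, tau=-1.369 -9.593 -15.033 -18.997 5.881 0.996 N·m.
t=0.500 s (step 25): theta=0.738 -0.323 1.531 0.862 -1.369 0.214 rad, qd=-0.363 -1.819 1.775 -0.215 -0.432 -0.010 rad/s, tcp=-0.265 0.390 0.487 m, tau=5.096 -4.576 -17.162 -18.252 4.239 0.702 N·m.
t=0.600 s (step 30): theta=0.705 -0.511 1.695 0.827 -1.414 0.213 rad, qd=-0.270 -1.934 1.513 -0.480 -0.451 -0.006 rad/s, tcp=-0.185 0.379 0.477 m, tau=11.007 1.810 -19.116 -17.090 2.927 0.430 N·m.
t=0.700 s (step 35): theta=0.687 -0.708 1.834 0.770 -1.459 0.212 rad, qd=-0.089 -1.998 1.290 -0.624 -0.456 -0.008 rad/s, tcp=-0.131 0.373 0.471 m, tau=15.008 7.896 -20.911 -16.014 2.030 0.206 N·m.
t=0.800 s (step 40): theta=0.688 -0.907 1.954 0.705 -1.503 0.211 rad, qd=0.119 -1.970 1.120 -0.668 -0.419 -0.007 rad/s, tcp=-0.095 0.369 0.468 m, tau=17.002 12.875 -22.393 -15.126 1.536 0.039 N·m.
t=0.900 s (step 45): theta=0.711 -1.099 2.060 0.639 -1.542 0.210 rad, qd=0.325 -1.855 1.001 -0.646 -0.351 -0.003 rad/s, tcp=-0.071 0.366 0.467 m, tau=17.476 16.477 -23.435 -14.404 1.383 -0.067 N·m.
t=1.000 s (step 50): theta=0.753 -1.275 2.156 0.578 -1.572 0.210 rad, qd=0.517 -1.666 0.921 -0.583 -0.266 0.004 rad/s, tcp=-0.053 0.362 0.466 m, tau=16.913 18.682 -24.010 -13.851 1.493 -0.113 N·m.
t=1.100 s (step 55): theta=0.813 -1.430 2.245 0.524 -1.594 0.210 rad, qd=0.679 -1.412 0.853 -0.487 -0.172 0.010 rad/s, tcp=-0.041 0.357 0.465 m, tau=15.577 19.558 -24.144 -13.488 1.804 -0.104 N·m.
t=1.200 s (step 60): theta=0.887 -1.556 2.326 0.482 -1.606 0.211 rad, qd=0.785 -1.109 0.768 -0.359 -0.078 0.014 rad/s, tcp=-0.032 0.352 0.463 m, tau=13.605 19.234 -23.875 -13.306 2.255 -0.054 N·m.
t=1.300 s (step 65): theta=0.967 -1.651 2.397 0.453 -1.610 0.213 rad, qd=0.809 -0.796 0.648 -0.215 -0.000 0.022 rad/s, tcp=-0.025 0.347 0.460 m, tau=11.196 17.979 -23.278 -13.245 2.783 0.013 N·m.
t=1.400 s (step 70): theta=1.045 -1.717 2.455 0.438 -1.608 0.216 rad, qd=0.744 -0.527 0.509 -0.100 0.037 0.028 rad/s, tcp=-0.020 0.342 0.457 m, tau=8.748 16.293 -22.528 -13.247 3.336 0.090 N·m.
t=1.500 s (step 75): theta=1.114 -1.759 2.499 0.432 -1.603 0.219 rad, qd=0.624 -0.333 0.376 -0.019 0.062 0.025 rad/s, tcp=-0.015 0.336 0.454 m, tau=6.949 14.816 -21.935 -13.299 3.737 0.154 N·m.
t=1.560 s (step 78): theta=1.149 -1.776 2.519 0.432 -1.599 0.220 rad, qd=0.543 -0.252 0.308 0.009 0.068 0.022 rad/s, tcp=-0.012 0.334 0.453 m.
final theta (rad): 1.149 -1.776 2.519 0.432 -1.599 0.220


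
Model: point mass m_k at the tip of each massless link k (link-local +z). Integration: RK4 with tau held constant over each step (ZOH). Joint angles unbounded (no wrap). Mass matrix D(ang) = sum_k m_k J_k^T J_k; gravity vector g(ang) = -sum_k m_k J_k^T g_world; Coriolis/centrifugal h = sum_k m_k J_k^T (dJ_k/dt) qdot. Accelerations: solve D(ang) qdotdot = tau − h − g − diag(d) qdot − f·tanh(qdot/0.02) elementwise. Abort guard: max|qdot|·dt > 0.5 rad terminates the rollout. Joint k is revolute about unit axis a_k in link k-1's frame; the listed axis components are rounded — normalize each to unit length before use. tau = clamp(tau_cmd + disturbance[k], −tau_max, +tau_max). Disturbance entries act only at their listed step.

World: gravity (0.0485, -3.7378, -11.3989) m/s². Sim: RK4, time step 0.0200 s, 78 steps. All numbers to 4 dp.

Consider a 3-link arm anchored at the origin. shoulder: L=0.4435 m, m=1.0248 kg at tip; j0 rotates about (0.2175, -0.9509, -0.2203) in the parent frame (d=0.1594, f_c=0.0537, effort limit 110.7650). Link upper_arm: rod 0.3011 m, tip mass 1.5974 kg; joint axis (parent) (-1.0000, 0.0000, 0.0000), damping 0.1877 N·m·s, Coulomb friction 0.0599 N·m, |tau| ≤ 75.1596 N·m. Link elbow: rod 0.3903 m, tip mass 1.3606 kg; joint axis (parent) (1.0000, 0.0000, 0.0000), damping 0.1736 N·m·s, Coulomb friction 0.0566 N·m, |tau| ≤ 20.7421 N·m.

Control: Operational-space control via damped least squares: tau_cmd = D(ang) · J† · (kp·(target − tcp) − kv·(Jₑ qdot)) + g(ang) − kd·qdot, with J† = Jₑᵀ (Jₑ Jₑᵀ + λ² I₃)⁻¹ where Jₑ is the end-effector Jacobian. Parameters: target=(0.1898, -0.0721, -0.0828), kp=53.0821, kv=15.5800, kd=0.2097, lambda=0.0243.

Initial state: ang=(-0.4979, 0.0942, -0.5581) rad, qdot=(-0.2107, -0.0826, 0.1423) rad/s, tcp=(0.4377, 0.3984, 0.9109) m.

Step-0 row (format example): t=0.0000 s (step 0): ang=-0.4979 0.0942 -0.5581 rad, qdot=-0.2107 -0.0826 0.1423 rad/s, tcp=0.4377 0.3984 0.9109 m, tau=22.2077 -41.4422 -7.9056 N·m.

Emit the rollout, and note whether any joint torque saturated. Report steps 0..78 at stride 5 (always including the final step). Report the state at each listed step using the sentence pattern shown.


t=0.1000 s (step 5): ang=-0.5449 -0.5927 -1.6439 rad, qdot=-0.6541 -7.4755 -10.7187 rad/s, tcp=0.4064 0.2951 0.7508 m, tau=6.3501 8.1554 1.0607 N·m.
t=0.2000 s (step 10): ang=-0.6267 -1.2731 -2.4976 rad, qdot=-0.9802 -6.6098 -6.8492 rad/s, tcp=0.3510 0.1890 0.5372 m, tau=10.9681 2.5712 5.0976 N·m.
t=0.3000 s (step 15): ang=-0.7349 -2.1469 -3.0993 rad, qdot=-1.0038 -14.3633 -6.0104 rad/s, tcp=0.3030 0.1650 0.3755 m, tau=12.5614 -41.9875 6.0079 N·m.
t=0.4000 s (step 20): ang=-0.8192 -2.5724 -3.3698 rad, qdot=-1.0392 10.9966 1.5649 rad/s, tcp=0.2878 0.2177 0.3121 m, tau=8.4547 23.0105 2.6960 N·m.
t=0.5000 s (step 25): ang=-0.8901 -1.0753 -3.2754 rad, qdot=-0.7181 13.9908 -0.6182 rad/s, tcp=0.2449 0.1369 0.2264 m, tau=2.8212 -23.1573 7.6273 N·m.
t=0.6000 s (step 30): ang=-1.0195 -0.6778 -3.5082 rad, qdot=-1.6582 -3.1116 -2.9614 rad/s, tcp=0.2611 0.0212 0.1735 m, tau=15.7773 -3.7470 5.7587 N·m.
t=0.7000 s (step 35): ang=-1.1988 -1.0145 -3.7580 rad, qdot=-1.9085 -2.6806 -1.9635 rad/s, tcp=0.2428 -0.0165 0.1030 m, tau=15.8950 4.6540 3.0919 N·m.
t=0.8000 s (step 40): ang=-1.3940 -1.1937 -3.9065 rad, qdot=-1.9476 -1.0665 -1.0726 rad/s, tcp=0.2243 -0.0312 0.0479 m, tau=18.1293 2.2524 2.2893 N·m.
t=0.9000 s (step 45): ang=-1.5787 -1.2600 -3.9874 rad, qdot=-1.7091 -0.3677 -0.5992 rad/s, tcp=0.2165 -0.0407 0.0081 m, tau=19.5398 0.0500 1.9781 N·m.
t=1.0000 s (step 50): ang=-1.7314 -1.2834 -4.0349 rad, qdot=-1.3375 -0.1411 -0.3740 rad/s, tcp=0.2124 -0.0479 -0.0214 m, tau=19.6892 -1.2471 1.8481 N·m.
t=1.1000 s (step 55): ang=-1.8466 -1.2941 -4.0659 rad, qdot=-0.9747 -0.0845 -0.2571 rad/s, tcp=0.2088 -0.0535 -0.0426 m, tau=19.0447 -1.9935 1.7905 N·m.
t=1.2000 s (step 60): ang=-1.9288 -1.3019 -4.0879 rad, qdot=-0.6817 -0.0720 -0.1857 rad/s, tcp=0.2052 -0.0577 -0.0571 m, tau=18.1794 -2.4650 1.7656 N·m.
t=1.3000 s (step 65): ang=-1.9856 -1.3088 -4.1039 rad, qdot=-0.4656 -0.0649 -0.1365 rad/s, tcp=0.2018 -0.0609 -0.0667 m, tau=17.3971 -2.7909 1.7563 N·m.
t=1.4000 s (step 70): ang=-2.0241 -1.3149 -4.1157 rad, qdot=-0.3135 -0.0561 -0.1006 rad/s, tcp=0.1990 -0.0632 -0.0729 m, tau=16.7868 -3.0245 1.7542 N·m.
t=1.5000 s (step 75): ang=-2.0500 -1.3200 -4.1244 rad, qdot=-0.2090 -0.0462 -0.0740 rad/s, tcp=0.1969 -0.0650 -0.0769 m, tau=16.3423 -3.1919 1.7548 N·m.
t=1.5600 s (step 78): ang=-2.0611 -1.3226 -4.1284 rad, qdot=-0.1633 -0.0405 -0.0615 rad/s, tcp=0.1959 -0.0658 -0.0785 m.
any joint saturated: yes


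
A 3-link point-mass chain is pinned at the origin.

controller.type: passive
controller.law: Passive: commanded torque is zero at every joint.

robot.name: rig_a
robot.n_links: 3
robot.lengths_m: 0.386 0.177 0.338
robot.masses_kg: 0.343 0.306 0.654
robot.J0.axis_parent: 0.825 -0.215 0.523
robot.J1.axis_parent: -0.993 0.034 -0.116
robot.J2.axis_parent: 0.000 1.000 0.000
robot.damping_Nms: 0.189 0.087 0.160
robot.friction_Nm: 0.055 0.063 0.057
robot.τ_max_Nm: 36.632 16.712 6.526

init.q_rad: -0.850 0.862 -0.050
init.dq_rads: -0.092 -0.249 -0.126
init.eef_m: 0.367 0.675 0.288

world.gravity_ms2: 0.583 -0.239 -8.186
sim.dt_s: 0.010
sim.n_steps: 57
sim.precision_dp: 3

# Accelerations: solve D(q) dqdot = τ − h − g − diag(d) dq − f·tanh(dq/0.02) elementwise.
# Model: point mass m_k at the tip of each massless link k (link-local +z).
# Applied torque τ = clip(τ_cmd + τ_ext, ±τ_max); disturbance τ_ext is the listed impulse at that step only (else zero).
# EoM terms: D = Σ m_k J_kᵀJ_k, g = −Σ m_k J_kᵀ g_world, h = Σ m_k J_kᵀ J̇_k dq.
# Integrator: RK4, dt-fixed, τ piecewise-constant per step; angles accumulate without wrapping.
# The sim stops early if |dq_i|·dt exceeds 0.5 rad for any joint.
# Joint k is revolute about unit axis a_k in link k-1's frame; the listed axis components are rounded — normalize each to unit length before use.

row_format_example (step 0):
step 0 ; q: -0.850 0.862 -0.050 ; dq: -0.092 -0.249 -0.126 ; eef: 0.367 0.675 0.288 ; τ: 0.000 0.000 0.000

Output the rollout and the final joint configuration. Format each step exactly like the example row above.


step 1 ; q: -0.851 0.860 -0.051 ; dq: -0.151 -0.147 -0.170 ; eef: 0.367 0.676 0.289 ; τ: 0.000 0.000 0.000
step 2 ; q: -0.853 0.859 -0.053 ; dq: -0.210 -0.045 -0.214 ; eef: 0.368 0.676 0.288 ; τ: 0.000 0.000 0.000
step 3 ; q: -0.855 0.859 -0.056 ; dq: -0.277 0.042 -0.263 ; eef: 0.368 0.677 0.286 ; τ: 0.000 0.000 0.000
step 4 ; q: -0.859 0.860 -0.059 ; dq: -0.353 0.113 -0.319 ; eef: 0.368 0.677 0.284 ; τ: 0.000 0.000 0.000
step 5 ; q: -0.862 0.861 -0.062 ; dq: -0.429 0.183 -0.376 ; eef: 0.369 0.678 0.281 ; τ: 0.000 0.000 0.000
step 6 ; q: -0.867 0.864 -0.066 ; dq: -0.507 0.250 -0.433 ; eef: 0.370 0.679 0.276 ; τ: 0.000 0.000 0.000
step 7 ; q: -0.873 0.866 -0.071 ; dq: -0.586 0.314 -0.492 ; eef: 0.371 0.679 0.271 ; τ: 0.000 0.000 0.000
step 8 ; q: -0.879 0.870 -0.076 ; dq: -0.668 0.374 -0.554 ; eef: 0.372 0.680 0.265 ; τ: 0.000 0.000 0.000
step 9 ; q: -0.886 0.874 -0.082 ; dq: -0.753 0.430 -0.618 ; eef: 0.373 0.681 0.259 ; τ: 0.000 0.000 0.000
step 10 ; q: -0.894 0.878 -0.088 ; dq: -0.841 0.480 -0.685 ; eef: 0.375 0.682 0.251 ; τ: 0.000 0.000 0.000
step 11 ; q: -0.903 0.883 -0.096 ; dq: -0.933 0.524 -0.755 ; eef: 0.376 0.683 0.243 ; τ: 0.000 0.000 0.000
step 12 ; q: -0.913 0.889 -0.104 ; dq: -1.029 0.563 -0.830 ; eef: 0.378 0.684 0.233 ; τ: 0.000 0.000 0.000
step 13 ; q: -0.923 0.895 -0.112 ; dq: -1.129 0.594 -0.909 ; eef: 0.380 0.684 0.223 ; τ: 0.000 0.000 0.000
step 14 ; q: -0.935 0.901 -0.122 ; dq: -1.234 0.618 -0.992 ; eef: 0.382 0.685 0.212 ; τ: 0.000 0.000 0.000
step 15 ; q: -0.948 0.907 -0.132 ; dq: -1.344 0.633 -1.080 ; eef: 0.384 0.686 0.201 ; τ: 0.000 0.000 0.000
step 16 ; q: -0.962 0.913 -0.143 ; dq: -1.459 0.641 -1.173 ; eef: 0.387 0.686 0.188 ; τ: 0.000 0.000 0.000
step 17 ; q: -0.977 0.920 -0.156 ; dq: -1.580 0.640 -1.271 ; eef: 0.389 0.687 0.175 ; τ: 0.000 0.000 0.000
step 18 ; q: -0.994 0.926 -0.169 ; dq: -1.706 0.630 -1.374 ; eef: 0.391 0.687 0.160 ; τ: 0.000 0.000 0.000
step 19 ; q: -1.011 0.932 -0.183 ; dq: -1.838 0.610 -1.481 ; eef: 0.394 0.687 0.145 ; τ: 0.000 0.000 0.000
step 20 ; q: -1.031 0.938 -0.198 ; dq: -1.976 0.581 -1.593 ; eef: 0.397 0.686 0.130 ; τ: 0.000 0.000 0.000
step 21 ; q: -1.051 0.944 -0.215 ; dq: -2.119 0.542 -1.710 ; eef: 0.400 0.685 0.113 ; τ: 0.000 0.000 0.000
step 22 ; q: -1.073 0.949 -0.233 ; dq: -2.268 0.492 -1.831 ; eef: 0.402 0.684 0.096 ; τ: 0.000 0.000 0.000
step 23 ; q: -1.096 0.954 -0.252 ; dq: -2.423 0.433 -1.956 ; eef: 0.405 0.683 0.078 ; τ: 0.000 0.000 0.000
step 24 ; q: -1.121 0.958 -0.272 ; dq: -2.584 0.362 -2.084 ; eef: 0.408 0.681 0.059 ; τ: 0.000 0.000 0.000
step 25 ; q: -1.148 0.961 -0.293 ; dq: -2.749 0.282 -2.214 ; eef: 0.411 0.679 0.040 ; τ: 0.000 0.000 0.000
step 26 ; q: -1.176 0.963 -0.316 ; dq: -2.920 0.191 -2.346 ; eef: 0.414 0.676 0.020 ; τ: 0.000 0.000 0.000
step 27 ; q: -1.207 0.965 -0.340 ; dq: -3.095 0.090 -2.478 ; eef: 0.417 0.672 -0.000 ; τ: 0.000 0.000 0.000
step 28 ; q: -1.238 0.965 -0.366 ; dq: -3.271 -0.016 -2.606 ; eef: 0.420 0.668 -0.021 ; τ: 0.000 0.000 0.000
step 29 ; q: -1.272 0.964 -0.392 ; dq: -3.436 -0.108 -2.718 ; eef: 0.423 0.663 -0.043 ; τ: 0.000 0.000 0.000
step 30 ; q: -1.307 0.963 -0.420 ; dq: -3.604 -0.208 -2.826 ; eef: 0.426 0.657 -0.065 ; τ: 0.000 0.000 0.000
step 31 ; q: -1.344 0.960 -0.449 ; dq: -3.774 -0.316 -2.928 ; eef: 0.429 0.651 -0.087 ; τ: 0.000 0.000 0.000
step 32 ; q: -1.383 0.957 -0.478 ; dq: -3.944 -0.431 -3.022 ; eef: 0.433 0.643 -0.110 ; τ: 0.000 0.000 0.000
step 33 ; q: -1.423 0.952 -0.509 ; dq: -4.113 -0.551 -3.106 ; eef: 0.436 0.635 -0.133 ; τ: 0.000 0.000 0.000
step 34 ; q: -1.465 0.945 -0.541 ; dq: -4.279 -0.676 -3.176 ; eef: 0.439 0.625 -0.156 ; τ: 0.000 0.000 0.000
step 35 ; q: -1.508 0.938 -0.573 ; dq: -4.441 -0.803 -3.229 ; eef: 0.442 0.615 -0.179 ; τ: 0.000 0.000 0.000
step 36 ; q: -1.554 0.929 -0.605 ; dq: -4.597 -0.931 -3.263 ; eef: 0.445 0.603 -0.202 ; τ: 0.000 0.000 0.000
step 37 ; q: -1.600 0.919 -0.638 ; dq: -4.745 -1.057 -3.273 ; eef: 0.448 0.590 -0.225 ; τ: 0.000 0.000 0.000
step 38 ; q: -1.648 0.908 -0.670 ; dq: -4.882 -1.178 -3.258 ; eef: 0.451 0.576 -0.248 ; τ: 0.000 0.000 0.000
step 39 ; q: -1.698 0.896 -0.703 ; dq: -5.008 -1.294 -3.214 ; eef: 0.454 0.561 -0.271 ; τ: 0.000 0.000 0.000
step 40 ; q: -1.749 0.882 -0.735 ; dq: -5.120 -1.401 -3.139 ; eef: 0.457 0.545 -0.294 ; τ: 0.000 0.000 0.000
step 41 ; q: -1.800 0.868 -0.766 ; dq: -5.218 -1.498 -3.033 ; eef: 0.460 0.527 -0.316 ; τ: 0.000 0.000 0.000
step 42 ; q: -1.853 0.853 -0.795 ; dq: -5.300 -1.582 -2.894 ; eef: 0.463 0.508 -0.338 ; τ: 0.000 0.000 0.000
step 43 ; q: -1.906 0.836 -0.823 ; dq: -5.367 -1.654 -2.723 ; eef: 0.467 0.488 -0.359 ; τ: 0.000 0.000 0.000
step 44 ; q: -1.960 0.820 -0.850 ; dq: -5.418 -1.712 -2.522 ; eef: 0.470 0.467 -0.380 ; τ: 0.000 0.000 0.000
step 45 ; q: -2.015 0.802 -0.874 ; dq: -5.453 -1.756 -2.293 ; eef: 0.473 0.444 -0.401 ; τ: 0.000 0.000 0.000
step 46 ; q: -2.069 0.784 -0.895 ; dq: -5.474 -1.787 -2.039 ; eef: 0.477 0.420 -0.420 ; τ: 0.000 0.000 0.000
step 47 ; q: -2.124 0.766 -0.914 ; dq: -5.481 -1.805 -1.765 ; eef: 0.480 0.395 -0.439 ; τ: 0.000 0.000 0.000
step 48 ; q: -2.179 0.748 -0.931 ; dq: -5.476 -1.813 -1.474 ; eef: 0.484 0.369 -0.457 ; τ: 0.000 0.000 0.000
step 49 ; q: -2.233 0.730 -0.944 ; dq: -5.461 -1.810 -1.171 ; eef: 0.488 0.342 -0.475 ; τ: 0.000 0.000 0.000
step 50 ; q: -2.288 0.712 -0.954 ; dq: -5.435 -1.800 -0.860 ; eef: 0.491 0.313 -0.491 ; τ: 0.000 0.000 0.000
step 51 ; q: -2.342 0.694 -0.961 ; dq: -5.401 -1.782 -0.546 ; eef: 0.495 0.284 -0.507 ; τ: 0.000 0.000 0.000
step 52 ; q: -2.396 0.677 -0.965 ; dq: -5.360 -1.759 -0.231 ; eef: 0.499 0.253 -0.522 ; τ: 0.000 0.000 0.000
step 53 ; q: -2.449 0.659 -0.966 ; dq: -5.317 -1.737 0.073 ; eef: 0.502 0.222 -0.535 ; τ: 0.000 0.000 0.000
step 54 ; q: -2.502 0.642 -0.964 ; dq: -5.284 -1.739 0.341 ; eef: 0.506 0.189 -0.548 ; τ: 0.000 0.000 0.000
step 55 ; q: -2.555 0.624 -0.959 ; dq: -5.244 -1.733 0.603 ; eef: 0.509 0.156 -0.559 ; τ: 0.000 0.000 0.000
step 56 ; q: -2.607 0.607 -0.952 ; dq: -5.198 -1.720 0.856 ; eef: 0.512 0.122 -0.569 ; τ: 0.000 0.000 0.000
step 57 ; q: -2.659 0.590 -0.942 ; dq: -5.146 -1.700 1.097 ; eef: 0.515 0.088 -0.578
final q (rad): -2.659 0.590 -0.942


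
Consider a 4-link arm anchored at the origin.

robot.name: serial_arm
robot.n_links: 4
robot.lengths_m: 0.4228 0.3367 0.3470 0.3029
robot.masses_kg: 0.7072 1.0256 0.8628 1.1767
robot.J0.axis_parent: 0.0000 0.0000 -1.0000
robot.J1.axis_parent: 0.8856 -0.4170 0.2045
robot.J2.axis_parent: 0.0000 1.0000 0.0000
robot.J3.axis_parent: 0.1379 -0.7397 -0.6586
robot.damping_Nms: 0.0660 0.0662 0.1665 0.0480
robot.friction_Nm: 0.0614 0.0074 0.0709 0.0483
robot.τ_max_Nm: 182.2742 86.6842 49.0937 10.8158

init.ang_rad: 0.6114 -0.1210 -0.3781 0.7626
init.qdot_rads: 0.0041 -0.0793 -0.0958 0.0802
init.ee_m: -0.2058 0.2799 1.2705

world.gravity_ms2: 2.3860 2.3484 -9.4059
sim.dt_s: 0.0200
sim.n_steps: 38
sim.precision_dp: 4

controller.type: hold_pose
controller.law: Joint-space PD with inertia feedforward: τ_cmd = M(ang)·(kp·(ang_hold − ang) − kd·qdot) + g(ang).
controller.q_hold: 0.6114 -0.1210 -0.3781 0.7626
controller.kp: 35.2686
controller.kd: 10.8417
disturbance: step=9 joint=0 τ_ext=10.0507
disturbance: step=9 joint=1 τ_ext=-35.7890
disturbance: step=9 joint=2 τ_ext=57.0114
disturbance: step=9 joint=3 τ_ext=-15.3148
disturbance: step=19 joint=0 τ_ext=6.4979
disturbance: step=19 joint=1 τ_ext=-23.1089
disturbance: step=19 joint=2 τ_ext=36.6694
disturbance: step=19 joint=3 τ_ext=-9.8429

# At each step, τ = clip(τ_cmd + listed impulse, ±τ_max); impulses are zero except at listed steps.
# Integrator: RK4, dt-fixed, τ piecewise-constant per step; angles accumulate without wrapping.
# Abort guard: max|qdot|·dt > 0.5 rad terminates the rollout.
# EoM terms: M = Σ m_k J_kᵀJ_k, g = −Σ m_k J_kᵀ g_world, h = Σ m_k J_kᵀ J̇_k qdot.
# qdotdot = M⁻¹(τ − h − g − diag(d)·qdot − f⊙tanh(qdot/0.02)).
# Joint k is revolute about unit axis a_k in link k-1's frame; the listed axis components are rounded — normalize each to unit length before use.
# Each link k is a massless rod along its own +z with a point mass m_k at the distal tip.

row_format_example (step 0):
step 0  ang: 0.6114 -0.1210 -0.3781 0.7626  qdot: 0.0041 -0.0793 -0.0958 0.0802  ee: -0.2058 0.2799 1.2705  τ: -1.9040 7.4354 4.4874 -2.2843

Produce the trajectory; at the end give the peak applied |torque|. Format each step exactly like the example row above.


step 1  ang: 0.6115 -0.1224 -0.3799 0.7637  qdot: 0.0031 -0.0633 -0.0811 0.0322  ee: -0.2056 0.2812 1.2698  τ: -1.8601 7.3084 4.4144 -2.2454
step 2  ang: 0.6116 -0.1235 -0.3813 0.7641  qdot: -0.0020 -0.0494 -0.0607 0.0188  ee: -0.2054 0.2822 1.2693  τ: -1.8222 7.1971 4.3510 -2.2151
step 3  ang: 0.6116 -0.1244 -0.3824 0.7643  qdot: -0.0053 -0.0365 -0.0390 0.0232  ee: -0.2052 0.2829 1.2689  τ: -1.7906 7.0999 4.2963 -2.1914
step 4  ang: 0.6117 -0.1250 -0.3831 0.7645  qdot: -0.0050 -0.0252 -0.0224 0.0239  ee: -0.2050 0.2834 1.2686  τ: -1.7638 7.0151 4.2498 -2.1711
step 5  ang: 0.6118 -0.1253 -0.3835 0.7646  qdot: -0.0046 -0.0162 -0.0106 0.0207  ee: -0.2049 0.2837 1.2685  τ: -1.7404 6.9412 4.2128 -2.1541
step 6  ang: 0.6118 -0.1256 -0.3837 0.7647  qdot: -0.0038 -0.0093 -0.0030 0.0152  ee: -0.2048 0.2839 1.2684  τ: -1.7202 6.8772 4.1861 -2.1405
step 7  ang: 0.6119 -0.1257 -0.3838 0.7647  qdot: -0.0035 -0.0040 0.0019 0.0096  ee: -0.2047 0.2840 1.2684  τ: -1.7028 6.8220 4.1675 -2.1299
step 8  ang: 0.6120 -0.1257 -0.3839 0.7645  qdot: -0.0036 -0.0001 0.0051 0.0045  ee: -0.2047 0.2840 1.2684  τ: -1.6879 6.7745 4.1543 -2.1216
step 9  ang: 0.6121 -0.1256 -0.3838 0.7643  qdot: -0.0042 0.0028 0.0074 0.0013  ee: -0.2047 0.2840 1.2684  τ: 8.3754 -29.0552 49.0937 -10.8158
step 10  ang: 0.5986 -0.1279 -0.3558 0.8049  qdot: -1.3841 -0.2313 2.7652 3.9129  ee: -0.1973 0.2796 1.2709  τ: -3.8756 14.7721 -6.1049 -0.1572
step 11  ang: 0.5752 -0.1314 -0.3082 0.8681  qdot: -0.9617 -0.1244 2.0230 2.5017  ee: -0.1841 0.2719 1.2754  τ: -3.4385 13.5416 -4.8326 -0.4676
step 12  ang: 0.5600 -0.1332 -0.2739 0.9074  qdot: -0.5874 -0.0591 1.4228 1.4904  ee: -0.1738 0.2660 1.2793  τ: -3.0702 12.5729 -3.6913 -0.7242
step 13  ang: 0.5514 -0.1339 -0.2503 0.9296  qdot: -0.2887 -0.0199 0.9461 0.7736  ee: -0.1661 0.2616 1.2825  τ: -2.7540 11.7643 -2.6702 -0.9393
step 14  ang: 0.5481 -0.1340 -0.2352 0.9398  qdot: -0.0652 0.0043 0.5735 0.2710  ee: -0.1605 0.2585 1.2852  τ: -2.4820 11.0593 -1.7595 -1.1208
step 15  ang: 0.5481 -0.1338 -0.2266 0.9418  qdot: 0.0251 0.0092 0.3078 -0.0235  ee: -0.1567 0.2564 1.2873  τ: -2.2370 10.4294 -0.9520 -1.2779
step 16  ang: 0.5485 -0.1337 -0.2221 0.9405  qdot: 0.0048 0.0055 0.1488 -0.0980  ee: -0.1545 0.2550 1.2889  τ: -2.0240 9.8713 -0.2472 -1.4305
step 17  ang: 0.5487 -0.1335 -0.2204 0.9379  qdot: 0.0075 0.0078 0.0225 -0.1494  ee: -0.1536 0.2542 1.2898  τ: -1.8540 9.3808 0.3633 -1.5622
step 18  ang: 0.5489 -0.1333 -0.2208 0.9349  qdot: -0.0050 0.0116 -0.0567 -0.1387  ee: -0.1537 0.2538 1.2902  τ: -1.7177 8.9529 0.8696 -1.6756
step 19  ang: 0.5489 -0.1330 -0.2225 0.9323  qdot: -0.0050 0.0178 -0.1145 -0.1187  ee: -0.1546 0.2538 1.2902  τ: 4.8864 -14.5261 37.9682 -10.8158
step 20  ang: 0.5349 -0.1349 -0.2082 0.9385  qdot: -1.3820 -0.1996 1.5379 0.6740  ee: -0.1502 0.2497 1.2931  τ: -2.9723 13.5147 -6.6685 0.2133
step 21  ang: 0.5129 -0.1379 -0.1830 0.9459  qdot: -0.8405 -0.1074 0.9899 0.0975  ee: -0.1418 0.2425 1.2986  τ: -2.6400 12.5170 -5.2768 -0.1045
step 22  ang: 0.5000 -0.1394 -0.1673 0.9447  qdot: -0.4745 -0.0505 0.5917 -0.1718  ee: -0.1359 0.2374 1.3028  τ: -2.3517 11.7055 -4.0454 -0.4028
step 23  ang: 0.4933 -0.1400 -0.1585 0.9398  qdot: -0.2139 -0.0123 0.2927 -0.2988  ee: -0.1323 0.2340 1.3058  τ: -2.1053 11.0080 -2.9595 -0.6713
step 24  ang: 0.4910 -0.1400 -0.1550 0.9332  qdot: -0.0259 0.0143 0.0645 -0.3597  ee: -0.1305 0.2319 1.3077  τ: -1.8969 10.3903 -2.0023 -0.9065
step 25  ang: 0.4912 -0.1396 -0.1552 0.9262  qdot: 0.0143 0.0234 -0.0723 -0.3088  ee: -0.1303 0.2309 1.3088  τ: -1.7112 9.8374 -1.1796 -1.1115
step 26  ang: 0.4913 -0.1391 -0.1575 0.9210  qdot: 0.0176 0.0290 -0.1610 -0.2249  ee: -0.1313 0.2305 1.3091  τ: -1.5599 9.3543 -0.4807 -1.2903
step 27  ang: 0.4915 -0.1385 -0.1613 0.9173  qdot: 0.0236 0.0335 -0.2295 -0.1568  ee: -0.1333 0.2306 1.3088  τ: -1.4397 8.9331 0.1247 -1.4454
step 28  ang: 0.4917 -0.1378 -0.1663 0.9149  qdot: 0.0291 0.0366 -0.2808 -0.1020  ee: -0.1360 0.2312 1.3080  τ: -1.3454 8.5680 0.6479 -1.5792
step 29  ang: 0.4921 -0.1371 -0.1722 0.9135  qdot: 0.0320 0.0382 -0.3178 -0.0589  ee: -0.1393 0.2322 1.3067  τ: -1.2725 8.2536 1.0990 -1.6941
step 30  ang: 0.4924 -0.1364 -0.1788 0.9128  qdot: 0.0385 0.0383 -0.3480 -0.0398  ee: -0.1430 0.2334 1.3052  τ: -1.2177 7.9850 1.4868 -1.7900
step 31  ang: 0.4929 -0.1357 -0.1858 0.9123  qdot: 0.0429 0.0365 -0.3717 -0.0390  ee: -0.1469 0.2347 1.3035  τ: -1.1768 7.7566 1.8195 -1.8686
step 32  ang: 0.4935 -0.1350 -0.1933 0.9119  qdot: 0.0407 0.0335 -0.3844 -0.0359  ee: -0.1509 0.2362 1.3016  τ: -1.1481 7.5645 2.1039 -1.9349
step 33  ang: 0.4940 -0.1344 -0.2009 0.9114  qdot: 0.0419 0.0307 -0.3907 -0.0368  ee: -0.1549 0.2378 1.2996  τ: -1.1310 7.4049 2.3461 -1.9903
step 34  ang: 0.4946 -0.1338 -0.2086 0.9110  qdot: 0.0400 0.0274 -0.3895 -0.0346  ee: -0.1590 0.2394 1.2976  τ: -1.1225 7.2735 2.5518 -2.0370
step 35  ang: 0.4951 -0.1334 -0.2162 0.9106  qdot: 0.0403 0.0244 -0.3844 -0.0346  ee: -0.1629 0.2410 1.2956  τ: -1.1217 7.1671 2.7259 -2.0757
step 36  ang: 0.4957 -0.1329 -0.2237 0.9102  qdot: 0.0390 0.0212 -0.3747 -0.0330  ee: -0.1667 0.2426 1.2936  τ: -1.1265 7.0821 2.8726 -2.1079
step 37  ang: 0.4962 -0.1326 -0.2310 0.9099  qdot: 0.0387 0.0182 -0.3627 -0.0325  ee: -0.1704 0.2442 1.2916  τ: -1.1362 7.0156 2.9957 -2.1344
step 38  ang: 0.4968 -0.1323 -0.2380 0.9095  qdot: 0.0379 0.0153 -0.3482 -0.0314  ee: -0.1738 0.2458 1.2897
max |τ| (N·m): 49.0937


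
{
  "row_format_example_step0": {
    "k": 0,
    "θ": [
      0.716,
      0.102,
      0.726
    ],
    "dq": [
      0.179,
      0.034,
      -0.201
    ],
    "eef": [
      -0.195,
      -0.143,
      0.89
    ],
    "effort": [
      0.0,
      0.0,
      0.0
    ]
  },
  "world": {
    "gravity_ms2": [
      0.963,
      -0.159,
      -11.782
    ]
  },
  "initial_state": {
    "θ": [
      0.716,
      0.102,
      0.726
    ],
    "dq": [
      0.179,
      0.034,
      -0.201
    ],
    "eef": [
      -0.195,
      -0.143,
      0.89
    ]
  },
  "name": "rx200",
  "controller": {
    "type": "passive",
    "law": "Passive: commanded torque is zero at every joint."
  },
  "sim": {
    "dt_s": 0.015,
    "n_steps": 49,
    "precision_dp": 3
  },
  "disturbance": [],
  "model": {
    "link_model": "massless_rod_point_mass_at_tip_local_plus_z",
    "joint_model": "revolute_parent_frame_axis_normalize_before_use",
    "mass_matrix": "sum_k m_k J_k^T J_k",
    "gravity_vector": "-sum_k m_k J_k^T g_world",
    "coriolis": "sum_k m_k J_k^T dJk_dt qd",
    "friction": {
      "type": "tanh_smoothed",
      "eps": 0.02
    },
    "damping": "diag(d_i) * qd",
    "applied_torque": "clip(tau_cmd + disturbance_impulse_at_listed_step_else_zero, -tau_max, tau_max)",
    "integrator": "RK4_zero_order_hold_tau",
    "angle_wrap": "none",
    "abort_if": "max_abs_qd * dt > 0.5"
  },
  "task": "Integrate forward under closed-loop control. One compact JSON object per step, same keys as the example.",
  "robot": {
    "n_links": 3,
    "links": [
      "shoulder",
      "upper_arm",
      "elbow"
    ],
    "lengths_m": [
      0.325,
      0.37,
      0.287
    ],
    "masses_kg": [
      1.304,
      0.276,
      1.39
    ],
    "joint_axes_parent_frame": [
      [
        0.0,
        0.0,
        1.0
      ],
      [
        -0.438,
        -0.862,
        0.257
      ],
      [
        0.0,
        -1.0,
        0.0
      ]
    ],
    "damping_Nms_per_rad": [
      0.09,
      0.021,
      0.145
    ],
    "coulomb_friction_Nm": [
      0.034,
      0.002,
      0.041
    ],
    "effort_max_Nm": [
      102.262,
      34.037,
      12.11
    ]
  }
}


{"k":1,"\u03b8":[0.716,0.1,0.731],"dq":[-0.121,-0.322,0.845],"eef":[-0.195,-0.144,0.89],"effort":[0.0,0.0,0.0]}
{"k":2,"\u03b8":[0.713,0.093,0.751],"dq":[-0.343,-0.618,1.756],"eef":[-0.195,-0.144,0.887],"effort":[0.0,0.0,0.0]}
{"k":3,"\u03b8":[0.706,0.081,0.783],"dq":[-0.491,-0.857,2.546],"eef":[-0.194,-0.146,0.882],"effort":[0.0,0.0,0.0]}
{"k":4,"\u03b8":[0.698,0.067,0.827],"dq":[-0.564,-1.041,3.221],"eef":[-0.195,-0.147,0.876],"effort":[0.0,0.0,0.0]}
{"k":5,"\u03b8":[0.69,0.051,0.879],"dq":[-0.565,-1.171,3.795],"eef":[-0.195,-0.149,0.868],"effort":[0.0,0.0,0.0]}
{"k":6,"\u03b8":[0.682,0.032,0.94],"dq":[-0.502,-1.25,4.284],"eef":[-0.195,-0.151,0.858],"effort":[0.0,0.0,0.0]}
{"k":7,"\u03b8":[0.675,0.013,1.007],"dq":[-0.385,-1.279,4.701],"eef":[-0.195,-0.154,0.845],"effort":[0.0,0.0,0.0]}
{"k":8,"\u03b8":[0.67,-0.006,1.081],"dq":[-0.225,-1.257,5.059],"eef":[-0.196,-0.156,0.831],"effort":[0.0,0.0,0.0]}
{"k":9,"\u03b8":[0.668,-0.024,1.159],"dq":[-0.032,-1.184,5.367],"eef":[-0.196,-0.16,0.815],"effort":[0.0,0.0,0.0]}
{"k":10,"\u03b8":[0.67,-0.041,1.241],"dq":[0.171,-1.06,5.635],"eef":[-0.197,-0.163,0.797],"effort":[0.0,0.0,0.0]}
{"k":11,"\u03b8":[0.674,-0.056,1.328],"dq":[0.382,-0.875,5.866],"eef":[-0.197,-0.166,0.777],"effort":[0.0,0.0,0.0]}
{"k":12,"\u03b8":[0.681,-0.067,1.417],"dq":[0.594,-0.623,6.061],"eef":[-0.197,-0.169,0.754],"effort":[0.0,0.0,0.0]}
{"k":13,"\u03b8":[0.691,-0.074,1.509],"dq":[0.794,-0.294,6.221],"eef":[-0.196,-0.172,0.73],"effort":[0.0,0.0,0.0]}
{"k":14,"\u03b8":[0.705,-0.075,1.604],"dq":[0.973,0.125,6.345],"eef":[-0.196,-0.176,0.703],"effort":[0.0,0.0,0.0]}
{"k":15,"\u03b8":[0.72,-0.07,1.7],"dq":[1.119,0.648,6.432],"eef":[-0.195,-0.178,0.675],"effort":[0.0,0.0,0.0]}
{"k":16,"\u03b8":[0.738,-0.055,1.796],"dq":[1.222,1.298,6.473],"eef":[-0.193,-0.181,0.644],"effort":[0.0,0.0,0.0]}
{"k":17,"\u03b8":[0.757,-0.03,1.893],"dq":[1.269,2.098,6.459],"eef":[-0.191,-0.183,0.611],"effort":[0.0,0.0,0.0]}
{"k":18,"\u03b8":[0.776,0.009,1.99],"dq":[1.248,3.077,6.374],"eef":[-0.189,-0.185,0.576],"effort":[0.0,0.0,0.0]}
{"k":19,"\u03b8":[0.794,0.063,2.084],"dq":[1.141,4.26,6.196],"eef":[-0.185,-0.186,0.54],"effort":[0.0,0.0,0.0]}
{"k":20,"\u03b8":[0.81,0.137,2.175],"dq":[0.929,5.664,5.895],"eef":[-0.181,-0.186,0.502],"effort":[0.0,0.0,0.0]}
{"k":21,"\u03b8":[0.821,0.234,2.26],"dq":[0.587,7.28,5.429],"eef":[-0.175,-0.185,0.464],"effort":[0.0,0.0,0.0]}
{"k":22,"\u03b8":[0.826,0.357,2.337],"dq":[0.088,9.059,4.753],"eef":[-0.169,-0.183,0.425],"effort":[0.0,0.0,0.0]}
{"k":23,"\u03b8":[0.823,0.506,2.402],"dq":[-0.584,10.887,3.819],"eef":[-0.162,-0.18,0.386],"effort":[0.0,0.0,0.0]}
{"k":24,"\u03b8":[0.808,0.683,2.45],"dq":[-1.451,12.603,2.596],"eef":[-0.154,-0.177,0.348],"effort":[0.0,0.0,0.0]}
{"k":25,"\u03b8":[0.778,0.883,2.478],"dq":[-2.526,14.043,1.092],"eef":[-0.145,-0.175,0.309],"effort":[0.0,0.0,0.0]}
{"k":26,"\u03b8":[0.731,1.102,2.482],"dq":[-3.84,15.124,-0.631],"eef":[-0.136,-0.173,0.27],"effort":[0.0,0.0,0.0]}
{"k":27,"\u03b8":[0.661,1.335,2.459],"dq":[-5.491,15.926,-2.448],"eef":[-0.125,-0.173,0.231],"effort":[0.0,0.0,0.0]}
{"k":28,"\u03b8":[0.563,1.58,2.408],"dq":[-7.726,16.734,-4.215],"eef":[-0.112,-0.176,0.19],"effort":[0.0,0.0,0.0]}
{"k":29,"\u03b8":[0.424,1.84,2.333],"dq":[-11.138,18.116,-5.753],"eef":[-0.096,-0.182,0.151],"effort":[0.0,0.0,0.0]}
{"k":30,"\u03b8":[0.217,2.132,2.238],"dq":[-16.939,21.096,-6.853],"eef":[-0.08,-0.195,0.116],"effort":[0.0,0.0,0.0]}
{"k":31,"\u03b8":[-0.082,2.473,2.13],"dq":[-20.915,23.22,-7.668],"eef":[-0.071,-0.224,0.099],"effort":[0.0,0.0,0.0]}
{"k":32,"\u03b8":[-0.337,2.781,2.004],"dq":[-12.531,17.449,-9.222],"eef":[-0.077,-0.272,0.101],"effort":[0.0,0.0,0.0]}
{"k":33,"\u03b8":[-0.479,3.011,1.853],"dq":[-7.15,13.735,-10.811],"eef":[-0.088,-0.323,0.106],"effort":[0.0,0.0,0.0]}
{"k":34,"\u03b8":[-0.565,3.202,1.68],"dq":[-4.697,11.967,-12.314],"eef":[-0.099,-0.375,0.11],"effort":[0.0,0.0,0.0]}
{"k":35,"\u03b8":[-0.626,3.375,1.483],"dq":[-3.616,11.19,-13.904],"eef":[-0.109,-0.425,0.112],"effort":[0.0,0.0,0.0]}
{"k":36,"\u03b8":[-0.677,3.541,1.261],"dq":[-3.284,11.071,-15.838],"eef":[-0.118,-0.474,0.112],"effort":[0.0,0.0,0.0]}
{"k":37,"\u03b8":[-0.728,3.71,1.004],"dq":[-3.501,11.592,-18.563],"eef":[-0.125,-0.521,0.11],"effort":[0.0,0.0,0.0]}
{"k":38,"\u03b8":[-0.785,3.893,0.695],"dq":[-4.362,13.069,-23.088],"eef":[-0.131,-0.563,0.105],"effort":[0.0,0.0,0.0]}
{"k":39,"\u03b8":[-0.864,4.111,0.292],"dq":[-6.22,16.016,-31.034],"eef":[-0.133,-0.595,0.1],"effort":[0.0,0.0,0.0]}
{"k":40,"\u03b8":[-0.956,4.336,-0.157],"dq":[-5.235,12.43,-25.429],"eef":[-0.127,-0.602,0.101],"effort":[0.0,0.0,0.0]}
{"k":41,"\u03b8":[-1.013,4.475,-0.445],"dq":[-2.723,6.99,-14.537],"eef":[-0.118,-0.592,0.108],"effort":[0.0,0.0,0.0]}
{"k":42,"\u03b8":[-1.044,4.56,-0.623],"dq":[-1.513,4.568,-9.851],"eef":[-0.108,-0.58,0.115],"effort":[0.0,0.0,0.0]}
{"k":43,"\u03b8":[-1.061,4.617,-0.75],"dq":[-0.785,3.156,-7.339],"eef":[-0.097,-0.568,0.12],"effort":[0.0,0.0,0.0]}
{"k":44,"\u03b8":[-1.068,4.656,-0.847],"dq":[-0.26,2.144,-5.718],"eef":[-0.087,-0.558,0.122],"effort":[0.0,0.0,0.0]}
{"k":45,"\u03b8":[-1.069,4.682,-0.924],"dq":[0.165,1.324,-4.536],"eef":[-0.077,-0.548,0.122],"effort":[0.0,0.0,0.0]}
{"k":46,"\u03b8":[-1.064,4.696,-0.985],"dq":[0.533,0.609,-3.598],"eef":[-0.067,-0.538,0.119],"effort":[0.0,0.0,0.0]}
{"k":47,"\u03b8":[-1.053,4.701,-1.032],"dq":[0.873,-0.049,-2.793],"eef":[-0.057,-0.529,0.113],"effort":[0.0,0.0,0.0]}
{"k":48,"\u03b8":[-1.037,4.695,-1.069],"dq":[1.2,-0.674,-2.058],"eef":[-0.047,-0.52,0.105],"effort":[0.0,0.0,0.0]}
{"k":49,"\u03b8":[-1.017,4.68,-1.094],"dq":[1.526,-1.28,-1.349],"eef":[-0.037,-0.512,0.094]}


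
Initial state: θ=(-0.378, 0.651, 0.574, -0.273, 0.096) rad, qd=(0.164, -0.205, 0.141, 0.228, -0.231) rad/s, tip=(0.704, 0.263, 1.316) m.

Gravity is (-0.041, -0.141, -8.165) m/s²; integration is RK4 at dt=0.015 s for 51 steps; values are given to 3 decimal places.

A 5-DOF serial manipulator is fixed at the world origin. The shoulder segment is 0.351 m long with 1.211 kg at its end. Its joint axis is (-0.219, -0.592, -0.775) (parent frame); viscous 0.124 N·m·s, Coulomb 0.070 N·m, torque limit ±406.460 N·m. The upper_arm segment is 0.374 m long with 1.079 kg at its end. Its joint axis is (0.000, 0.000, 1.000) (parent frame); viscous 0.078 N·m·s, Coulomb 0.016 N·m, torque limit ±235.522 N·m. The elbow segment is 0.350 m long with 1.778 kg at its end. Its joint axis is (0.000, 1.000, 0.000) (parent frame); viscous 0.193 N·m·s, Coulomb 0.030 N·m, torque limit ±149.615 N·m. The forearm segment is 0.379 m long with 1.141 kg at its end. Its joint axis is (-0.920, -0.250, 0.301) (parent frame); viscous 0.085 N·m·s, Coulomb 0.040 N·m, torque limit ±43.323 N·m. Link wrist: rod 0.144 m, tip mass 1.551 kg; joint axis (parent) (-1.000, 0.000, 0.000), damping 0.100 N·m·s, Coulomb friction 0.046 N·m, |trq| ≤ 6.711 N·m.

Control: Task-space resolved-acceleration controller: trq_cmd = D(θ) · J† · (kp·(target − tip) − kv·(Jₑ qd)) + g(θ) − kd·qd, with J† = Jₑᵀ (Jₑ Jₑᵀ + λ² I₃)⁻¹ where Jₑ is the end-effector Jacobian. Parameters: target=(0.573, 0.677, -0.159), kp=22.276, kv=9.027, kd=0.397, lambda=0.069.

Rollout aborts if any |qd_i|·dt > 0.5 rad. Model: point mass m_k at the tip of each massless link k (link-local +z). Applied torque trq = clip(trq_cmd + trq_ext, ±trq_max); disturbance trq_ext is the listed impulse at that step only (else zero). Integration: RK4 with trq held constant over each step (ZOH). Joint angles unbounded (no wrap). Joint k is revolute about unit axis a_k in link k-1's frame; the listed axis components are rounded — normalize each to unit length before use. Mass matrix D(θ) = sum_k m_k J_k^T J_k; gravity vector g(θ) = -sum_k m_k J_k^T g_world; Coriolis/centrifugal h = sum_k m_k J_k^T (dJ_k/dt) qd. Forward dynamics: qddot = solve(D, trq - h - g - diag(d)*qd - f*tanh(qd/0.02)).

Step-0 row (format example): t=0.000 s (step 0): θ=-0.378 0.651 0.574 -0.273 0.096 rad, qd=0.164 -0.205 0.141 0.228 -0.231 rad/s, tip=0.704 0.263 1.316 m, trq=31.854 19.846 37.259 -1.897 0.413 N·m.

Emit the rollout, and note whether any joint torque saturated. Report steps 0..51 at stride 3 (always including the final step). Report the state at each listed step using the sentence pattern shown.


t=0.045 s (step 3): θ=-0.299 0.648 0.652 -0.319 0.091 rad, qd=3.053 0.198 3.117 -1.898 -0.208 rad/s, tip=0.701 0.272 1.288 m, trq=15.962 14.253 19.884 1.364 0.601 N·m.
t=0.090 s (step 6): θ=-0.135 0.684 0.825 -0.422 0.080 rad, qd=3.987 1.380 4.344 -2.481 -0.259 rad/s, tip=0.689 0.291 1.216 m, trq=0.354 8.429 8.159 3.072 0.720 N·m.
t=0.135 s (step 9): θ=0.041 0.767 1.026 -0.531 0.069 rad, qd=3.783 2.218 4.489 -2.267 -0.192 rad/s, tip=0.668 0.314 1.118 m, trq=-5.217 2.173 -2.780 3.411 0.543 N·m.
t=0.180 s (step 12): θ=0.199 0.876 1.223 -0.621 0.062 rad, qd=3.181 2.566 4.249 -1.660 -0.147 rad/s, tip=0.643 0.343 1.009 m, trq=-5.291 -4.034 -12.064 2.179 0.123 N·m.
t=0.225 s (step 15): θ=0.326 0.992 1.406 -0.677 0.056 rad, qd=2.481 2.555 3.881 -0.827 -0.123 rad/s, tip=0.619 0.375 0.896 m, trq=-3.638 -9.537 -18.878 -0.298 -0.455 N·m.
t=0.270 s (step 18): θ=0.422 1.102 1.571 -0.694 0.052 rad, qd=1.795 2.261 3.441 0.121 -0.075 rad/s, tip=0.598 0.409 0.783 m, trq=-1.976 -13.894 -23.320 -3.300 -1.074 N·m.
t=0.315 s (step 21): θ=0.488 1.193 1.715 -0.668 0.051 rad, qd=1.127 1.750 2.950 1.030 -0.027 rad/s, tip=0.577 0.443 0.674 m, trq=-0.965 -16.958 -25.945 -6.009 -1.591 N·m.
t=0.360 s (step 24): θ=0.523 1.257 1.837 -0.604 0.051 rad, qd=0.454 1.034 2.465 1.842 0.027 rad/s, tip=0.557 0.473 0.570 m, trq=-0.632 -18.887 -27.336 -7.939 -1.930 N·m.
t=0.405 s (step 27): θ=0.527 1.284 1.938 -0.507 0.056 rad, qd=-0.277 0.157 2.045 2.439 0.186 rad/s, tip=0.535 0.498 0.475 m, trq=-0.916 -19.908 -27.954 -8.832 -2.098 N·m.
t=0.450 s (step 30): θ=0.496 1.270 2.022 -0.390 0.068 rad, qd=-1.154 -0.807 1.721 2.707 0.371 rad/s, tip=0.510 0.517 0.392 m, trq=-1.943 -19.825 -28.016 -8.520 -2.055 N·m.
t=0.495 s (step 33): θ=0.419 1.212 2.094 -0.271 0.088 rad, qd=-2.312 -1.735 1.449 2.452 0.474 rad/s, tip=0.484 0.528 0.323 m, trq=-3.894 -17.833 -27.848 -6.856 -1.778 N·m.
t=0.540 s (step 36): θ=0.283 1.116 2.151 -0.178 0.108 rad, qd=-3.750 -2.498 1.098 1.602 0.441 rad/s, tip=0.461 0.533 0.266 m, trq=-4.740 -13.171 -27.930 -4.069 -1.325 N·m.
t=0.585 s (step 39): θ=0.086 0.989 2.190 -0.127 0.127 rad, qd=-4.902 -3.102 0.617 0.732 0.400 rad/s, tip=0.446 0.536 0.218 m, trq=-0.458 -6.392 -27.255 -1.081 -0.822 N·m.
t=0.630 s (step 42): θ=-0.142 0.840 2.207 -0.102 0.146 rad, qd=-5.107 -3.510 0.144 0.434 0.453 rad/s, tip=0.442 0.542 0.174 m, trq=6.025 0.462 -24.640 1.571 -0.288 N·m.
t=0.675 s (step 45): θ=-0.362 0.679 2.205 -0.082 0.167 rad, qd=-4.578 -3.583 -0.207 0.482 0.490 rad/s, tip=0.448 0.553 0.131 m, trq=10.497 5.686 -20.912 3.769 0.267 N·m.
t=0.720 s (step 48): θ=-0.551 0.523 2.191 -0.059 0.189 rad, qd=-3.822 -3.329 -0.425 0.522 0.448 rad/s, tip=0.461 0.566 0.090 m, trq=12.746 9.091 -17.320 5.409 0.753 N·m.
t=0.765 s (step 51): θ=-0.706 0.382 2.169 -0.036 0.207 rad, qd=-3.104 -2.891 -0.537 0.473 0.348 rad/s, tip=0.477 0.581 0.052 m.
any joint saturated: no


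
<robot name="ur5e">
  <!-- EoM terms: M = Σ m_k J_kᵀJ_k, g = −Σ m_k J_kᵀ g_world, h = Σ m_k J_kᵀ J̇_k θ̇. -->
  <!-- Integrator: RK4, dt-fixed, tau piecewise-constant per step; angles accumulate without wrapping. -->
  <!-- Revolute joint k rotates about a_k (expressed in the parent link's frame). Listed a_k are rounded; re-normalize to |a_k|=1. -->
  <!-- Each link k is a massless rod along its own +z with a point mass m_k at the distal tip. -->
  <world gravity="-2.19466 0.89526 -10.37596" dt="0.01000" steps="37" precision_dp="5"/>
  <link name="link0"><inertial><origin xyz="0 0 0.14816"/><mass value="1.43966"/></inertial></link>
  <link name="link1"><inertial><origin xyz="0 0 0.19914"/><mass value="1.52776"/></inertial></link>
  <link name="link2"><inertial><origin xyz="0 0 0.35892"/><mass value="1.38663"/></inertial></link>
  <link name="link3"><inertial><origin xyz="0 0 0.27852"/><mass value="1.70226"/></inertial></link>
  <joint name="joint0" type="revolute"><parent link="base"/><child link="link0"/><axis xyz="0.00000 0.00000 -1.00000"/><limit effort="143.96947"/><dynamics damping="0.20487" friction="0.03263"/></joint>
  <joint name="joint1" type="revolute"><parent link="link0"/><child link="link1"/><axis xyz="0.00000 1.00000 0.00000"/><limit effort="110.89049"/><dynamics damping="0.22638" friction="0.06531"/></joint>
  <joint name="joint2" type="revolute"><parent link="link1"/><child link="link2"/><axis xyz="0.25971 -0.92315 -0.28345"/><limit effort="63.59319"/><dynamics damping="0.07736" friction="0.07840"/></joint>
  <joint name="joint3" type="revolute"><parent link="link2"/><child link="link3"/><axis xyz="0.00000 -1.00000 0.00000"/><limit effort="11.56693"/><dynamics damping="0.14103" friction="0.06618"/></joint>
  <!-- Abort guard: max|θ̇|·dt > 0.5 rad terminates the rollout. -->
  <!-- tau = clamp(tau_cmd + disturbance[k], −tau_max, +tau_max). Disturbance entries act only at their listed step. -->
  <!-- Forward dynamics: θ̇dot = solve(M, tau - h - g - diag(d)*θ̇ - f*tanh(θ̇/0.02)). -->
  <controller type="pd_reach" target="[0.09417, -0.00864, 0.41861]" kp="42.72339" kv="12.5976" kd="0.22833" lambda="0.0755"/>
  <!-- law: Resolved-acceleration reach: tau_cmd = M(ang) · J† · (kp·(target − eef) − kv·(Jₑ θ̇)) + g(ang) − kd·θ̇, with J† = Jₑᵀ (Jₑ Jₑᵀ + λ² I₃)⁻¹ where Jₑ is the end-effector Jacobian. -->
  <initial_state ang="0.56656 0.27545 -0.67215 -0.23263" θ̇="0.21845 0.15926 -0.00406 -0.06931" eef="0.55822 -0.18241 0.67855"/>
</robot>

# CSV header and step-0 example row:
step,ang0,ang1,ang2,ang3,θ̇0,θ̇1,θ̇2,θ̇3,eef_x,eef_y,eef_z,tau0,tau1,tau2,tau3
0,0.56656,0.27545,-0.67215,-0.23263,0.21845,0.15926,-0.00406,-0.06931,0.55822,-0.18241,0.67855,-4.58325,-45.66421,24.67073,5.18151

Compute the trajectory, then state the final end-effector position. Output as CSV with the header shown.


step,ang0,ang1,ang2,ang3,θ̇0,θ̇1,θ̇2,θ̇3,eef_x,eef_y,eef_z,tau0,tau1,tau2,tau3
1,0.57036,0.27249,-0.67559,-0.23768,0.53709,-0.74396,-0.67245,-0.93993,0.55794,-0.18371,0.67724,-4.08987,-42.15182,23.40597,5.13217
2,0.57704,0.26123,-0.68498,-0.25093,0.79706,-1.50401,-1.20102,-1.70444,0.55636,-0.18428,0.67556,-3.69382,-38.71573,22.10378,5.02076
3,0.58604,0.24303,-0.69899,-0.27134,1.00444,-2.13218,-1.59724,-2.37161,0.55358,-0.18417,0.67358,-3.37358,-35.32029,20.76389,4.87131
4,0.59688,0.21917,-0.71634,-0.29798,1.16319,-2.63848,-1.87078,-2.94848,0.54969,-0.18347,0.67135,-3.10572,-31.96416,19.39887,4.70293
5,0.60907,0.19081,-0.73587,-0.32996,1.27776,-3.03466,-2.03692,-3.43911,0.54477,-0.18221,0.66891,-2.86813,-28.66853,18.03013,4.53041
6,0.62221,0.15898,-0.75660,-0.36644,1.35298,-3.33330,-2.11336,-3.84712,0.53887,-0.18047,0.66627,-2.64231,-25.46855,16.68348,4.36525
7,0.63593,0.12459,-0.77774,-0.40660,1.39390,-3.54716,-2.11811,-4.17705,0.53209,-0.17830,0.66345,-2.41480,-22.40328,15.38443,4.21602
8,0.64991,0.08843,-0.79863,-0.44970,1.40567,-3.68870,-2.06806,-4.43481,0.52452,-0.17573,0.66049,-2.17752,-19.50753,14.15444,4.08860
9,0.66389,0.05116,-0.81883,-0.49505,1.39334,-3.76965,-1.97822,-4.62741,0.51623,-0.17281,0.65739,-1.92722,-16.80697,13.00900,3.98638
10,0.67765,0.01334,-0.83798,-0.54203,1.36177,-3.80077,-1.86132,-4.76242,0.50734,-0.16958,0.65417,-1.66447,-14.31665,11.95720,3.91064
11,0.69102,-0.02460,-0.85589,-0.59010,1.31548,-3.79166,-1.72784,-4.84747,0.49793,-0.16608,0.65085,-1.39242,-12.04167,11.00251,3.86096
12,0.70387,-0.06228,-0.87242,-0.63880,1.25852,-3.75071,-1.58613,-4.88980,0.48811,-0.16235,0.64744,-1.11572,-9.97923,10.14395,3.83570
13,0.71612,-0.09943,-0.88753,-0.68775,1.19445,-3.68515,-1.44259,-4.89605,0.47795,-0.15841,0.64396,-0.83957,-8.12084,9.37747,3.83242
14,0.72770,-0.13584,-0.90122,-0.73660,1.12631,-3.60107,-1.30198,-4.87219,0.46755,-0.15431,0.64040,-0.56904,-6.45438,8.69705,3.84829
15,0.73860,-0.17134,-0.91353,-0.78508,1.05657,-3.50355,-1.16764,-4.82352,0.45699,-0.15006,0.63679,-0.30863,-4.96574,8.09569,3.88032
16,0.74881,-0.20581,-0.92455,-0.83297,0.98721,-3.39669,-1.04174,-4.75467,0.44632,-0.14571,0.63312,-0.06200,-3.63996,7.56597,3.92556
17,0.75833,-0.23920,-0.93436,-0.88009,0.91972,-3.28382,-0.92553,-4.66973,0.43562,-0.14127,0.62941,0.16814,-2.46205,7.10052,3.98126
18,0.76719,-0.27143,-0.94306,-0.92630,0.85518,-3.16754,-0.81956,-4.57221,0.42493,-0.13677,0.62565,0.37998,-1.41747,6.69229,4.04491
19,0.77543,-0.30250,-0.95076,-0.97148,0.79431,-3.04985,-0.72386,-4.46515,0.41431,-0.13224,0.62186,0.57259,-0.49246,6.33468,4.11427
20,0.78308,-0.33239,-0.95755,-1.01556,0.73755,-2.93227,-0.63810,-4.35114,0.40379,-0.12769,0.61804,0.74573,0.32582,6.02160,4.18739
21,0.79018,-0.36112,-0.96354,-1.05847,0.68512,-2.81594,-0.56172,-4.23237,0.39341,-0.12315,0.61418,0.89973,1.04917,5.74755,4.26260
22,0.79679,-0.38869,-0.96880,-1.10017,0.63705,-2.70166,-0.49402,-4.11065,0.38320,-0.11863,0.61031,1.03536,1.68837,5.50755,4.33847
23,0.80293,-0.41513,-0.97343,-1.14066,0.59328,-2.59001,-0.43425,-3.98746,0.37318,-0.11415,0.60642,1.15368,2.25314,5.29718,4.41383
24,0.80866,-0.44048,-0.97750,-1.17990,0.55364,-2.48138,-0.38164,-3.86402,0.36337,-0.10973,0.60251,1.25594,2.75223,5.11250,4.48770
25,0.81401,-0.46475,-0.98108,-1.21792,0.51791,-2.37602,-0.33545,-3.74128,0.35379,-0.10538,0.59860,1.34351,3.19344,4.95006,4.55930
26,0.81902,-0.48799,-0.98422,-1.25472,0.48585,-2.27405,-0.29497,-3.62001,0.34445,-0.10111,0.59468,1.41776,3.58369,4.80682,4.62801
27,0.82373,-0.51023,-0.98698,-1.29032,0.45720,-2.17556,-0.25955,-3.50077,0.33536,-0.09693,0.59076,1.48008,3.92912,4.68012,4.69335
28,0.82817,-0.53150,-0.98942,-1.32473,0.43167,-2.08054,-0.22860,-3.38401,0.32652,-0.09284,0.58685,1.53177,4.23514,4.56768,4.75495
29,0.83237,-0.55184,-0.99156,-1.35800,0.40900,-1.98896,-0.20158,-3.27005,0.31793,-0.08886,0.58295,1.57408,4.50649,4.46749,4.81257
30,0.83636,-0.57128,-0.99346,-1.39014,0.38894,-1.90077,-0.17803,-3.15910,0.30961,-0.08499,0.57907,1.60817,4.74736,4.37784,4.86603
31,0.84015,-0.58986,-0.99513,-1.42118,0.37124,-1.81588,-0.15751,-3.05131,0.30156,-0.08123,0.57520,1.63507,4.96138,4.29725,4.91525
32,0.84378,-0.60760,-0.99661,-1.45117,0.35567,-1.73421,-0.13966,-2.94677,0.29376,-0.07758,0.57136,1.65574,5.15174,4.22446,4.96019
33,0.84727,-0.62455,-0.99793,-1.48012,0.34200,-1.65565,-0.12414,-2.84551,0.28622,-0.07406,0.56755,1.67103,5.32122,4.15841,5.00086
34,0.85062,-0.64072,-0.99910,-1.50808,0.33005,-1.58012,-0.11067,-2.74752,0.27894,-0.07065,0.56377,1.68170,5.47226,4.09816,5.03734
35,0.85387,-0.65615,-1.00015,-1.53508,0.31963,-1.50750,-0.09900,-2.65278,0.27191,-0.06736,0.56002,1.68841,5.60696,4.04294,5.06972
36,0.85702,-0.67087,-1.00108,-1.56114,0.31057,-1.43769,-0.08889,-2.56123,0.26513,-0.06419,0.55632,1.69175,5.72717,3.99211,5.09810
37,0.86008,-0.68491,-1.00193,-1.58631,0.30272,-1.37060,-0.08017,-2.47280,0.25859,-0.06114,0.55266,,,,
# final eef position (m): 0.25859 -0.06114 0.55266
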